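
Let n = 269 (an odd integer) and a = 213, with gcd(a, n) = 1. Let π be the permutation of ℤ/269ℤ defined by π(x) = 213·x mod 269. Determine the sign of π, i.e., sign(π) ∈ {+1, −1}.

Start at x=41: 41 → 125 → 263 → 67 → 14 → 23 → 57 → … (one orbit).
The orbit structure of x ↦ 213x mod 269: 5 orbits of sizes [67, 67, 67, 67, 1].
5 cycles on 269: each ℓ→(−1)^(ℓ−1), product (−1)^264 = +1.
Zolotarev: (213|269) = +1, matching the cycle-count sign.

+1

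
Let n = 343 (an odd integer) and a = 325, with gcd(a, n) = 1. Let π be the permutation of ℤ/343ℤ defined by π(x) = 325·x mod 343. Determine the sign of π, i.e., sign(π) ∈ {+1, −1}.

Start at x=342: 342 → 18 → 19 → 1 → 325 → 324 → 342 (one orbit).
The orbit structure of x ↦ 325x mod 343: 58 orbits of sizes [6, 6, 6, 6, 6, 6, 6, 6, 6, 6, 6, 6, 6, 6, 6, 6, 6, 6, 6, 6, 6, 6, 6, 6, 6, 6, 6, 6, 6, 6, 6, 6, 6, 6, 6, 6, 6, 6, 6, 6, 6, 6, 6, 6, 6, 6, 6, 6, 6, 6, 6, 6, 6, 6, 6, 6, 6, 1].
With 58 cycles on 343 points, sign = (−1)^{343−58} = -1.

-1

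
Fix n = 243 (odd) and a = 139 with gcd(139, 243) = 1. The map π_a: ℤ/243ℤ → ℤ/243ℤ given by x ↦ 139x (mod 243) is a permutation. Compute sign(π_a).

+1

Start at x=229: 229 → 241 → 208 → 238 → 34 → 109 → 85 → … (one orbit).
11 cycles of lengths [81, 81, 27, 27, 9, 9, 3, 3, 1, 1, 1].
11 cycles on 243: each ℓ→(−1)^(ℓ−1), product (−1)^232 = +1.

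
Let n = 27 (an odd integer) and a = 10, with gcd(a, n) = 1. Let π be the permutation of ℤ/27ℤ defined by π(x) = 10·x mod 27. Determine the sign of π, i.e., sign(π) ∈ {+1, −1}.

+1

Orbit of 1 under x↦10x: [1, 10, 19]… (length divides ord_27(10)).
Decompose π into cycles: lengths [3, 3, 3, 3, 3, 3, 1, 1, 1, 1, 1, 1, 1, 1, 1] (15 cycles, including the fixed point 0).
Σ(ℓ_i−1) = 27−15 = 12; sign = (−1)^12 = +1.
Zolotarev: (10|27) = +1, matching the cycle-count sign.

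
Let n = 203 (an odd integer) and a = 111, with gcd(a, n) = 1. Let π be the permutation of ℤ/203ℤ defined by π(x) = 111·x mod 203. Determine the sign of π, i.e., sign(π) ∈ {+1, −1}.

-1

Trace 36: π^k(36) = [36, 139, 1, 111, 141, 20, 190] for k=0..6.
The orbit structure of x ↦ 111x mod 203: 20 orbits of sizes [14, 14, 14, 14, 14, 14, 14, 14, 14, 14, 14, 14, 7, 7, 7, 7, 2, 2, 2, 1].
With 20 cycles on 203 points, sign = (−1)^{203−20} = -1.
Via Zolotarev, sign(π_{111}) = (111|203) = -1.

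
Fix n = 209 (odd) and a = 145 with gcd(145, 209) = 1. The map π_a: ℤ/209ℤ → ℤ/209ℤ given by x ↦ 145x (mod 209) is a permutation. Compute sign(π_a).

Start at x=1: 1 → 145 → 125 → 151 → 159 → 65 → 20 → … (one orbit).
π_145 has 11 disjoint cycles with lengths [30, 30, 30, 30, 30, 30, 10, 6, 6, 6, 1] on {0,…,208}.
11 cycles on 209: each ℓ→(−1)^(ℓ−1), product (−1)^198 = +1.

+1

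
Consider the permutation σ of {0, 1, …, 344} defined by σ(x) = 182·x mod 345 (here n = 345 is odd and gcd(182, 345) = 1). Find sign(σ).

Start at x=121: 121 → 287 → 139 → 113 → 211 → 107 → 154 → … (one orbit).
Decompose π into cycles: lengths [44, 44, 44, 44, 44, 44, 22, 22, 22, 4, 4, 4, 2, 1] (14 cycles, including the fixed point 0).
n − c = 345 − 14 = 331; sign = (−1)^331 = -1.
Zolotarev: (182|345) = -1, matching the cycle-count sign.

-1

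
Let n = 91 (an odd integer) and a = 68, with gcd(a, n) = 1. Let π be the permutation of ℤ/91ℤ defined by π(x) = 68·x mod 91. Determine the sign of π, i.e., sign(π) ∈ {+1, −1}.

-1

Trace 74: π^k(74) = [74, 27, 16, 87, 1, 68] for k=0..5.
π_68 has 18 disjoint cycles with lengths [6, 6, 6, 6, 6, 6, 6, 6, 6, 6, 6, 6, 6, 3, 3, 3, 3, 1] on {0,…,90}.
With 18 cycles on 91 points, sign = (−1)^{91−18} = -1.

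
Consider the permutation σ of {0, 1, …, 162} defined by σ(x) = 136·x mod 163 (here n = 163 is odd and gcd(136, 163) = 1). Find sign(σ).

Start at x=38: 38 → 115 → 155 → 53 → 36 → 6 → 1 → … (one orbit).
Decompose π into cycles: lengths [27, 27, 27, 27, 27, 27, 1] (7 cycles, including the fixed point 0).
163 − 7 = 156 transpositions; sign(π) = (−1)^156 = +1.
Check: (136/163) = +1 by Zolotarev.

+1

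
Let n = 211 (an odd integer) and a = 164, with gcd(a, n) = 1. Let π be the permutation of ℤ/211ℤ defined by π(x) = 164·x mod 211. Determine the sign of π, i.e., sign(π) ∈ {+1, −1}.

-1

Trace 167: π^k(167) = [167, 169, 75, 62, 40, 19, 162] for k=0..6.
Decompose π into cycles: lengths [210, 1] (2 cycles, including the fixed point 0).
sign(π) = (−1)^{n − #cycles} = (−1)^{211−2} = (−1)^209 = -1.
Check: (164/211) = -1 by Zolotarev.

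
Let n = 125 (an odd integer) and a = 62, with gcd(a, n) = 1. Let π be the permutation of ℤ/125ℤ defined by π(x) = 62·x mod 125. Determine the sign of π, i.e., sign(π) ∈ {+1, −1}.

Orbit of 18 under x↦62x: [18, 116, 67, 29, 48, 101, 12]… (length divides ord_125(62)).
Cycle type of π: 100 + 20 + 4 + 1; total 4 cycles.
125 − 4 = 121 transpositions; sign(π) = (−1)^121 = -1.
The Jacobi symbol (62|125) = -1 (Zolotarev) agrees.

-1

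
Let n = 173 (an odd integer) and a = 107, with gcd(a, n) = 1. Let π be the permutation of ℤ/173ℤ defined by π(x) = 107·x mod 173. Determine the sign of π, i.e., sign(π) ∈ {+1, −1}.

-1

Trace 17: π^k(17) = [17, 89, 8, 164, 75, 67, 76] for k=0..6.
Cycle lengths of π_107 on ℤ/173ℤ: [172, 1]; 2 cycles in total.
173 − 2 = 171 transpositions; sign(π) = (−1)^171 = -1.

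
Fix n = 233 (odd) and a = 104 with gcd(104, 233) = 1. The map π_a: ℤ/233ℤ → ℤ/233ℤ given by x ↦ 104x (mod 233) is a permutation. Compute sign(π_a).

+1

Orbit of 46 under x↦104x: [46, 124, 81, 36, 16, 33, 170]… (length divides ord_233(104)).
Cycle lengths of π_104 on ℤ/233ℤ: [116, 116, 1]; 3 cycles in total.
With 3 cycles on 233 points, sign = (−1)^{233−3} = +1.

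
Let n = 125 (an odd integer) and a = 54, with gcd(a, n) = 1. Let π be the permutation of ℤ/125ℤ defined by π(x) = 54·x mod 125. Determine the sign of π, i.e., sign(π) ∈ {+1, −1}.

Trace 64: π^k(64) = [64, 81, 124, 71, 84, 36, 69] for k=0..6.
The orbit structure of x ↦ 54x mod 125: 7 orbits of sizes [50, 50, 10, 10, 2, 2, 1].
sign(π) = (−1)^{n − #cycles} = (−1)^{125−7} = (−1)^118 = +1.

+1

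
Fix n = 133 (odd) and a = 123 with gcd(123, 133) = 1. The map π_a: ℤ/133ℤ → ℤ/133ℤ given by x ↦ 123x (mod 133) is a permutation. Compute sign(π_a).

+1

Orbit of 100 under x↦123x: [100, 64, 25, 16, 106, 4, 93]… (length divides ord_133(123)).
Decompose π into cycles: lengths [9, 9, 9, 9, 9, 9, 9, 9, 9, 9, 9, 9, 9, 9, 3, 3, 1] (17 cycles, including the fixed point 0).
Σ(ℓ_i−1) = 133−17 = 116; sign = (−1)^116 = +1.
Via Zolotarev, sign(π_{123}) = (123|133) = +1.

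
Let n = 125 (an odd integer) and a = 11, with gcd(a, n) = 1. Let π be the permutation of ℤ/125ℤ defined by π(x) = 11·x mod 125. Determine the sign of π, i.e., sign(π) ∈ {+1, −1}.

Start at x=41: 41 → 76 → 86 → 71 → 31 → 91 → 1 → … (one orbit).
π_11 has 13 disjoint cycles with lengths [25, 25, 25, 25, 5, 5, 5, 5, 1, 1, 1, 1, 1] on {0,…,124}.
With 13 cycles on 125 points, sign = (−1)^{125−13} = +1.

+1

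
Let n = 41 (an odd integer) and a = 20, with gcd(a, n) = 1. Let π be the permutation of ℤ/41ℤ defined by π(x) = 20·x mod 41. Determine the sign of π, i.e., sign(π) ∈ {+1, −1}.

+1

Orbit of 10 under x↦20x: [10, 36, 23, 9, 16, 33, 4]… (length divides ord_41(20)).
Decompose π into cycles: lengths [20, 20, 1] (3 cycles, including the fixed point 0).
With 3 cycles on 41 points, sign = (−1)^{41−3} = +1.
Zolotarev: (20|41) = +1, matching the cycle-count sign.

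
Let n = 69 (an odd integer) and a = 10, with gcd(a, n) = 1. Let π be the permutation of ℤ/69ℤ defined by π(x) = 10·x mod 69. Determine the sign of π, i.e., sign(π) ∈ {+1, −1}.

Start at x=55: 55 → 67 → 49 → 7 → 1 → 10 → 31 → … (one orbit).
Cycle lengths of π_10 on ℤ/69ℤ: [22, 22, 22, 1, 1, 1]; 6 cycles in total.
6 cycles on 69: each ℓ→(−1)^(ℓ−1), product (−1)^63 = -1.
The Jacobi symbol (10|69) = -1 (Zolotarev) agrees.

-1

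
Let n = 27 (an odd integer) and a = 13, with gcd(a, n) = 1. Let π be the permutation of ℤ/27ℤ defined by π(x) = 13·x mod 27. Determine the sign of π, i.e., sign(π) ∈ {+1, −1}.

+1

Start at x=10: 10 → 22 → 16 → 19 → 4 → 25 → 1 → … (one orbit).
Decompose π into cycles: lengths [9, 9, 3, 3, 1, 1, 1] (7 cycles, including the fixed point 0).
27 − 7 = 20 transpositions; sign(π) = (−1)^20 = +1.
Via Zolotarev, sign(π_{13}) = (13|27) = +1.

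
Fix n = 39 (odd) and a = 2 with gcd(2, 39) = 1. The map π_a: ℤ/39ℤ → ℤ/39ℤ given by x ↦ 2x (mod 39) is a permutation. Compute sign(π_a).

Start at x=11: 11 → 22 → 5 → 10 → 20 → 1 → 2 → … (one orbit).
Decompose π into cycles: lengths [12, 12, 12, 2, 1] (5 cycles, including the fixed point 0).
sign(π) = (−1)^{n − #cycles} = (−1)^{39−5} = (−1)^34 = +1.
Check: (2/39) = +1 by Zolotarev.

+1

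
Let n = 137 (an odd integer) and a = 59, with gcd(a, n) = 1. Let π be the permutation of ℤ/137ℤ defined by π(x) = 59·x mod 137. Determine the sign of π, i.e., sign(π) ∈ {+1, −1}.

Start at x=119: 119 → 34 → 88 → 123 → 133 → 38 → 50 → … (one orbit).
π_59 has 9 disjoint cycles with lengths [17, 17, 17, 17, 17, 17, 17, 17, 1] on {0,…,136}.
Σ(ℓ_i−1) = 137−9 = 128; sign = (−1)^128 = +1.
(59|137)_J = +1 (Zolotarev's lemma cross-check).

+1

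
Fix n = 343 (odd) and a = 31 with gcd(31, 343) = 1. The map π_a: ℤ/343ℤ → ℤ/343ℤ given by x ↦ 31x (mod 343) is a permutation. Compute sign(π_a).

Orbit of 275 under x↦31x: [275, 293, 165, 313, 99, 325, 128]… (length divides ord_343(31)).
Cycle type of π: 42×7 + 6×8 + 1; total 16 cycles.
343 − 16 = 327 transpositions; sign(π) = (−1)^327 = -1.

-1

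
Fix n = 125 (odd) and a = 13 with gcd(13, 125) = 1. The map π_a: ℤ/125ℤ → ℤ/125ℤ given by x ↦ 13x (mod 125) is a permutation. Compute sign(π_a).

-1

Trace 119: π^k(119) = [119, 47, 111, 68, 9, 117, 21] for k=0..6.
The orbit structure of x ↦ 13x mod 125: 4 orbits of sizes [100, 20, 4, 1].
sign(π) = (−1)^{n − #cycles} = (−1)^{125−4} = (−1)^121 = -1.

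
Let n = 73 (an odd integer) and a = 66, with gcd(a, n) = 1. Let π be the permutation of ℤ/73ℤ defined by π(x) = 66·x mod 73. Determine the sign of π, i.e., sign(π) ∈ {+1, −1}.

-1

Orbit of 56 under x↦66x: [56, 46, 43, 64, 63, 70, 21]… (length divides ord_73(66)).
Decompose π into cycles: lengths [24, 24, 24, 1] (4 cycles, including the fixed point 0).
Σ(ℓ_i−1) = 73−4 = 69; sign = (−1)^69 = -1.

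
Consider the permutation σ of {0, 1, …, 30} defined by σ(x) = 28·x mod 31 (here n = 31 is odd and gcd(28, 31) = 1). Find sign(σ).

+1

Orbit of 19 under x↦28x: [19, 5, 16, 14, 20, 2, 25]… (length divides ord_31(28)).
Cycle lengths of π_28 on ℤ/31ℤ: [15, 15, 1]; 3 cycles in total.
sign(π) = (−1)^{n − #cycles} = (−1)^{31−3} = (−1)^28 = +1.
Zolotarev: (28|31) = +1, matching the cycle-count sign.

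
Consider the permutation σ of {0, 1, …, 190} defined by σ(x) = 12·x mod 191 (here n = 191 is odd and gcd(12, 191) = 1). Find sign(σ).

+1

Trace 12: π^k(12) = [12, 144, 9, 108, 150, 81, 17] for k=0..6.
3 cycles of lengths [95, 95, 1].
191 − 3 = 188 transpositions; sign(π) = (−1)^188 = +1.
The Jacobi symbol (12|191) = +1 (Zolotarev) agrees.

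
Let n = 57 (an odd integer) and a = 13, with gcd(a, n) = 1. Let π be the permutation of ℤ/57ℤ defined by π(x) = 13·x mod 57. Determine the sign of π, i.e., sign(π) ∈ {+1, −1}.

-1

Orbit of 55 under x↦13x: [55, 31, 4, 52, 49, 10, 16]… (length divides ord_57(13)).
Cycle lengths of π_13 on ℤ/57ℤ: [18, 18, 18, 1, 1, 1]; 6 cycles in total.
n − c = 57 − 6 = 51; sign = (−1)^51 = -1.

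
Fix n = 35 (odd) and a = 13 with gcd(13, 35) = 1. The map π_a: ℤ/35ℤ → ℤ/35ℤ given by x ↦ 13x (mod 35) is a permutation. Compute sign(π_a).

Orbit of 1 under x↦13x: [1, 13, 29, 27]… (length divides ord_35(13)).
Cycle type of π: 4×7 + 2×3 + 1; total 11 cycles.
11 cycles on 35: each ℓ→(−1)^(ℓ−1), product (−1)^24 = +1.
Zolotarev: (13|35) = +1, matching the cycle-count sign.

+1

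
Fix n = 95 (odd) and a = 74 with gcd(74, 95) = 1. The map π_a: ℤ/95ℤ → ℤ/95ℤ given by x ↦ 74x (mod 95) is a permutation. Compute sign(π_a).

Orbit of 6 under x↦74x: [6, 64, 81, 9, 1, 74, 61]… (length divides ord_95(74)).
π_74 has 9 disjoint cycles with lengths [18, 18, 18, 18, 9, 9, 2, 2, 1] on {0,…,94}.
With 9 cycles on 95 points, sign = (−1)^{95−9} = +1.

+1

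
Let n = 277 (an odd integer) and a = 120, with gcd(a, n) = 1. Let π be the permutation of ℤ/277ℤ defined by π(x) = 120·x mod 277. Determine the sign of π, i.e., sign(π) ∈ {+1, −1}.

Trace 146: π^k(146) = [146, 69, 247, 1, 120, 273, 74] for k=0..6.
7 cycles of lengths [46, 46, 46, 46, 46, 46, 1].
7 cycles on 277: each ℓ→(−1)^(ℓ−1), product (−1)^270 = +1.
Check: (120/277) = +1 by Zolotarev.

+1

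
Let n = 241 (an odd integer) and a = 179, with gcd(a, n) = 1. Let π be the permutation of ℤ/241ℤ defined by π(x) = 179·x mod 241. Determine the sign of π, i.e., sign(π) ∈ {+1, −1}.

Orbit of 203 under x↦179x: [203, 187, 215, 166, 71, 177, 112]… (length divides ord_241(179)).
The orbit structure of x ↦ 179x mod 241: 2 orbits of sizes [240, 1].
241 − 2 = 239 transpositions; sign(π) = (−1)^239 = -1.
Check: (179/241) = -1 by Zolotarev.

-1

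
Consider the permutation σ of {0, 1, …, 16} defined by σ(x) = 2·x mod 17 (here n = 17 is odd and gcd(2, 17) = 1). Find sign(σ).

Start at x=1: 1 → 2 → 4 → 8 → 16 → 15 → 13 → … (one orbit).
Cycle type of π: 8×2 + 1; total 3 cycles.
n − c = 17 − 3 = 14; sign = (−1)^14 = +1.
(2|17)_J = +1 (Zolotarev's lemma cross-check).

+1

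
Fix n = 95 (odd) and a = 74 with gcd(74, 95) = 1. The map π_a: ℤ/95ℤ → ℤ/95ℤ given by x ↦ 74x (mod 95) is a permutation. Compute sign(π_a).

+1

Start at x=16: 16 → 44 → 26 → 24 → 66 → 39 → 36 → … (one orbit).
9 cycles of lengths [18, 18, 18, 18, 9, 9, 2, 2, 1].
Σ(ℓ_i−1) = 95−9 = 86; sign = (−1)^86 = +1.
Zolotarev: (74|95) = +1, matching the cycle-count sign.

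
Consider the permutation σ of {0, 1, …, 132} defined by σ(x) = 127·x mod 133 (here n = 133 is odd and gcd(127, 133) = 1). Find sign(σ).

-1

Start at x=113: 113 → 120 → 78 → 64 → 15 → 43 → 8 → … (one orbit).
The orbit structure of x ↦ 127x mod 133: 14 orbits of sizes [18, 18, 18, 18, 18, 18, 18, 1, 1, 1, 1, 1, 1, 1].
133 − 14 = 119 transpositions; sign(π) = (−1)^119 = -1.
(127|133)_J = -1 (Zolotarev's lemma cross-check).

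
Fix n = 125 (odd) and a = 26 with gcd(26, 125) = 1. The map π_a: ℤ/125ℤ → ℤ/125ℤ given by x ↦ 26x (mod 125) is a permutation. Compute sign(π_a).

Orbit of 1 under x↦26x: [1, 26, 51, 76, 101]… (length divides ord_125(26)).
The orbit structure of x ↦ 26x mod 125: 45 orbits of sizes [5, 5, 5, 5, 5, 5, 5, 5, 5, 5, 5, 5, 5, 5, 5, 5, 5, 5, 5, 5, 1, 1, 1, 1, 1, 1, 1, 1, 1, 1, 1, 1, 1, 1, 1, 1, 1, 1, 1, 1, 1, 1, 1, 1, 1].
Σ(ℓ_i−1) = 125−45 = 80; sign = (−1)^80 = +1.
Zolotarev: (26|125) = +1, matching the cycle-count sign.

+1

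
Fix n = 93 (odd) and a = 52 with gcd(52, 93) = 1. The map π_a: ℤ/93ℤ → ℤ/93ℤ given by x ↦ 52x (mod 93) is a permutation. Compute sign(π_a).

Start at x=13: 13 → 25 → 91 → 82 → 79 → 16 → 88 → … (one orbit).
Cycle type of π: 30×3 + 1×3; total 6 cycles.
Σ(ℓ_i−1) = 93−6 = 87; sign = (−1)^87 = -1.
Via Zolotarev, sign(π_{52}) = (52|93) = -1.

-1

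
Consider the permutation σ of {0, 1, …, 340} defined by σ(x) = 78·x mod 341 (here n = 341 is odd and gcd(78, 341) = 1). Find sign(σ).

Trace 221: π^k(221) = [221, 188, 1, 78, 287] for k=0..4.
Cycle lengths of π_78 on ℤ/341ℤ: [5, 5, 5, 5, 5, 5, 5, 5, 5, 5, 5, 5, 5, 5, 5, 5, 5, 5, 5, 5, 5, 5, 5, 5, 5, 5, 5, 5, 5, 5, 5, 5, 5, 5, 5, 5, 5, 5, 5, 5, 5, 5, 5, 5, 5, 5, 5, 5, 5, 5, 5, 5, 5, 5, 5, 5, 5, 5, 5, 5, 5, 5, 5, 5, 5, 5, 1, 1, 1, 1, 1, 1, 1, 1, 1, 1, 1]; 77 cycles in total.
341 − 77 = 264 transpositions; sign(π) = (−1)^264 = +1.

+1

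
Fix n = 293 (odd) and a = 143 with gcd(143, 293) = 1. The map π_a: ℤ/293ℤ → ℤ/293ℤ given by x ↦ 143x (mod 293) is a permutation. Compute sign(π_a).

+1

Orbit of 234 under x↦143x: [234, 60, 83, 149, 211, 287, 21]… (length divides ord_293(143)).
Cycle type of π: 146×2 + 1; total 3 cycles.
Σ(ℓ_i−1) = 293−3 = 290; sign = (−1)^290 = +1.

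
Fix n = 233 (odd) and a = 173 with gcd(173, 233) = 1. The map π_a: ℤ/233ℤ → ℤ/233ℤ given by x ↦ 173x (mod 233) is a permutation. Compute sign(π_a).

+1

Start at x=46: 46 → 36 → 170 → 52 → 142 → 101 → 231 → … (one orbit).
Cycle lengths of π_173 on ℤ/233ℤ: [116, 116, 1]; 3 cycles in total.
With 3 cycles on 233 points, sign = (−1)^{233−3} = +1.
(173|233)_J = +1 (Zolotarev's lemma cross-check).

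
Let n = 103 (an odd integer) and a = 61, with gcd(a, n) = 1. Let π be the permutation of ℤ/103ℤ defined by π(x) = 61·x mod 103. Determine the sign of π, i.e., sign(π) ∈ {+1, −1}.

Start at x=64: 64 → 93 → 8 → 76 → 1 → 61 → 13 → … (one orbit).
Cycle type of π: 17×6 + 1; total 7 cycles.
103 − 7 = 96 transpositions; sign(π) = (−1)^96 = +1.

+1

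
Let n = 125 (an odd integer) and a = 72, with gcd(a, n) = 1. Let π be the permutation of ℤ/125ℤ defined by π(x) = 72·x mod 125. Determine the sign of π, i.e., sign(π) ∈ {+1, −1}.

Trace 37: π^k(37) = [37, 39, 58, 51, 47, 9, 23] for k=0..6.
4 cycles of lengths [100, 20, 4, 1].
n − c = 125 − 4 = 121; sign = (−1)^121 = -1.

-1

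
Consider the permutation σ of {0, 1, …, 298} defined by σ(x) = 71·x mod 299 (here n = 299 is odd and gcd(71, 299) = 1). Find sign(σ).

Trace 141: π^k(141) = [141, 144, 58, 231, 255, 165, 54] for k=0..6.
π_71 has 6 disjoint cycles with lengths [132, 132, 12, 11, 11, 1] on {0,…,298}.
299 − 6 = 293 transpositions; sign(π) = (−1)^293 = -1.
Check: (71/299) = -1 by Zolotarev.

-1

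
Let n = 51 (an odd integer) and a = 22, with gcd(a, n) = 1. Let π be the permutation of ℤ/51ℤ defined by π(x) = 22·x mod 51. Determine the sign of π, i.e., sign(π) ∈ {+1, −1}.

-1

Start at x=22: 22 → 25 → 40 → 13 → 31 → 19 → 10 → … (one orbit).
Decompose π into cycles: lengths [16, 16, 16, 1, 1, 1] (6 cycles, including the fixed point 0).
Σ(ℓ_i−1) = 51−6 = 45; sign = (−1)^45 = -1.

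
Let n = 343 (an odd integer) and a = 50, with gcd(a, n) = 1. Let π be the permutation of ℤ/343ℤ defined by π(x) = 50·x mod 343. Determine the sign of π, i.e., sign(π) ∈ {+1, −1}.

+1

Trace 50: π^k(50) = [50, 99, 148, 197, 246, 295, 1] for k=0..6.
91 cycles of lengths [7, 7, 7, 7, 7, 7, 7, 7, 7, 7, 7, 7, 7, 7, 7, 7, 7, 7, 7, 7, 7, 7, 7, 7, 7, 7, 7, 7, 7, 7, 7, 7, 7, 7, 7, 7, 7, 7, 7, 7, 7, 7, 1, 1, 1, 1, 1, 1, 1, 1, 1, 1, 1, 1, 1, 1, 1, 1, 1, 1, 1, 1, 1, 1, 1, 1, 1, 1, 1, 1, 1, 1, 1, 1, 1, 1, 1, 1, 1, 1, 1, 1, 1, 1, 1, 1, 1, 1, 1, 1, 1].
Σ(ℓ_i−1) = 343−91 = 252; sign = (−1)^252 = +1.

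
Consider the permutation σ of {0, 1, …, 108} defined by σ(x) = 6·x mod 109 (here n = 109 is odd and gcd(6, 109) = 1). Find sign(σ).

-1

Orbit of 15 under x↦6x: [15, 90, 104, 79, 38, 10, 60]… (length divides ord_109(6)).
The orbit structure of x ↦ 6x mod 109: 2 orbits of sizes [108, 1].
2 cycles on 109: each ℓ→(−1)^(ℓ−1), product (−1)^107 = -1.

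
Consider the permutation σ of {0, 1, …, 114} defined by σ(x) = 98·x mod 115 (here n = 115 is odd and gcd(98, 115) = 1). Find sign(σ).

-1

Start at x=98: 98 → 59 → 32 → 31 → 48 → 104 → 72 → … (one orbit).
6 cycles of lengths [44, 44, 11, 11, 4, 1].
Σ(ℓ_i−1) = 115−6 = 109; sign = (−1)^109 = -1.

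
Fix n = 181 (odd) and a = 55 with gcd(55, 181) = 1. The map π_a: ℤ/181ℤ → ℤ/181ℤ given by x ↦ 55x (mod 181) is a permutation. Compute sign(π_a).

Orbit of 176 under x↦55x: [176, 87, 79, 1, 55, 129, 36]… (length divides ord_181(55)).
3 cycles of lengths [90, 90, 1].
sign(π) = (−1)^{n − #cycles} = (−1)^{181−3} = (−1)^178 = +1.

+1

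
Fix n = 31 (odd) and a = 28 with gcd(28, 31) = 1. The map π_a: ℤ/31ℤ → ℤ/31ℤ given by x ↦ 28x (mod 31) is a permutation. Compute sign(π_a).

+1

Orbit of 25 under x↦28x: [25, 18, 8, 7, 10, 1, 28]… (length divides ord_31(28)).
The orbit structure of x ↦ 28x mod 31: 3 orbits of sizes [15, 15, 1].
n − c = 31 − 3 = 28; sign = (−1)^28 = +1.
Via Zolotarev, sign(π_{28}) = (28|31) = +1.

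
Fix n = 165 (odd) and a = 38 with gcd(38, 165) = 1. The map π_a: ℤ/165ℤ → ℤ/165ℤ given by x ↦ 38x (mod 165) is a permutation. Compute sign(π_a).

+1

Orbit of 47 under x↦38x: [47, 136, 53, 34, 137, 91, 158]… (length divides ord_165(38)).
Cycle lengths of π_38 on ℤ/165ℤ: [20, 20, 20, 20, 20, 20, 10, 10, 5, 5, 4, 4, 4, 2, 1]; 15 cycles in total.
15 cycles on 165: each ℓ→(−1)^(ℓ−1), product (−1)^150 = +1.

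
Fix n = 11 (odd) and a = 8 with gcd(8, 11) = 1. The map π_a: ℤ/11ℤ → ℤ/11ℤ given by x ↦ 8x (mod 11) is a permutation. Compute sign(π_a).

Start at x=5: 5 → 7 → 1 → 8 → 9 → 6 → 4 → … (one orbit).
Cycle type of π: 10 + 1; total 2 cycles.
With 2 cycles on 11 points, sign = (−1)^{11−2} = -1.
Zolotarev: (8|11) = -1, matching the cycle-count sign.

-1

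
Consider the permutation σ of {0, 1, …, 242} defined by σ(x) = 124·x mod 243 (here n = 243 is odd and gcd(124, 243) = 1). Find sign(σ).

+1

Orbit of 16 under x↦124x: [16, 40, 100, 7, 139, 226, 79]… (length divides ord_243(124)).
π_124 has 11 disjoint cycles with lengths [81, 81, 27, 27, 9, 9, 3, 3, 1, 1, 1] on {0,…,242}.
sign(π) = (−1)^{n − #cycles} = (−1)^{243−11} = (−1)^232 = +1.
Via Zolotarev, sign(π_{124}) = (124|243) = +1.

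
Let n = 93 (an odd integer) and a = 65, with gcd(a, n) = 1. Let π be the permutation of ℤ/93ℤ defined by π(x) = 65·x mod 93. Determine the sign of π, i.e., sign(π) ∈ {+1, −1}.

+1

Orbit of 28 under x↦65x: [28, 53, 4, 74, 67, 77, 76]… (length divides ord_93(65)).
Decompose π into cycles: lengths [30, 30, 30, 2, 1] (5 cycles, including the fixed point 0).
sign(π) = (−1)^{n − #cycles} = (−1)^{93−5} = (−1)^88 = +1.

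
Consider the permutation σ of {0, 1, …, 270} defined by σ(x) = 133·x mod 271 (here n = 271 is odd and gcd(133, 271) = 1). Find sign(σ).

-1

Orbit of 40 under x↦133x: [40, 171, 250, 188, 72, 91, 179]… (length divides ord_271(133)).
π_133 has 2 disjoint cycles with lengths [270, 1] on {0,…,270}.
sign(π) = (−1)^{n − #cycles} = (−1)^{271−2} = (−1)^269 = -1.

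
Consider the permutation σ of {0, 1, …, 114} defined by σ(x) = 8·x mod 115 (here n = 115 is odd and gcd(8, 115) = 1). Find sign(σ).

-1

Start at x=81: 81 → 73 → 9 → 72 → 1 → 8 → 64 → … (one orbit).
6 cycles of lengths [44, 44, 11, 11, 4, 1].
Σ(ℓ_i−1) = 115−6 = 109; sign = (−1)^109 = -1.
Via Zolotarev, sign(π_{8}) = (8|115) = -1.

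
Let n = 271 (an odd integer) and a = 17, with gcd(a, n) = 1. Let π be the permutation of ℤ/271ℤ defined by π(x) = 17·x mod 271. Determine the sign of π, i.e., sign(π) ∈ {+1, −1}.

+1

Orbit of 206 under x↦17x: [206, 250, 185, 164, 78, 242, 49]… (length divides ord_271(17)).
π_17 has 3 disjoint cycles with lengths [135, 135, 1] on {0,…,270}.
3 cycles on 271: each ℓ→(−1)^(ℓ−1), product (−1)^268 = +1.
Via Zolotarev, sign(π_{17}) = (17|271) = +1.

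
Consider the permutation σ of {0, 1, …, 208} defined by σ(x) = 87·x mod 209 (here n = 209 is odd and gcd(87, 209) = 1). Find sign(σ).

-1

Start at x=197: 197 → 1 → 87 → 45 → 153 → 144 → 197 (one orbit).
42 cycles of lengths [6, 6, 6, 6, 6, 6, 6, 6, 6, 6, 6, 6, 6, 6, 6, 6, 6, 6, 6, 6, 6, 6, 6, 6, 6, 6, 6, 6, 6, 6, 3, 3, 3, 3, 3, 3, 2, 2, 2, 2, 2, 1].
n − c = 209 − 42 = 167; sign = (−1)^167 = -1.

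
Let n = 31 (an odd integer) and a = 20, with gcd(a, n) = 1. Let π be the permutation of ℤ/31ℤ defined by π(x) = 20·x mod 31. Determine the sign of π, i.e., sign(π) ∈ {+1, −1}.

+1

Orbit of 28 under x↦20x: [28, 2, 9, 25, 4, 18, 19]… (length divides ord_31(20)).
π_20 has 3 disjoint cycles with lengths [15, 15, 1] on {0,…,30}.
3 cycles on 31: each ℓ→(−1)^(ℓ−1), product (−1)^28 = +1.
(20|31)_J = +1 (Zolotarev's lemma cross-check).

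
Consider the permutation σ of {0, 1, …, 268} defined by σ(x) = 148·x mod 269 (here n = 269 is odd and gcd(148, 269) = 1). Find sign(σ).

Start at x=127: 127 → 235 → 79 → 125 → 208 → 118 → 248 → … (one orbit).
Decompose π into cycles: lengths [134, 134, 1] (3 cycles, including the fixed point 0).
269 − 3 = 266 transpositions; sign(π) = (−1)^266 = +1.

+1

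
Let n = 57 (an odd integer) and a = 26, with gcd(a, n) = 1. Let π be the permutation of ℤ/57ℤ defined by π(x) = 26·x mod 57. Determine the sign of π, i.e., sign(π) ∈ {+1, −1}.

-1

Start at x=49: 49 → 20 → 7 → 11 → 1 → 26 → 49 (one orbit).
Cycle lengths of π_26 on ℤ/57ℤ: [6, 6, 6, 6, 6, 6, 3, 3, 3, 3, 3, 3, 2, 1]; 14 cycles in total.
n − c = 57 − 14 = 43; sign = (−1)^43 = -1.
Check: (26/57) = -1 by Zolotarev.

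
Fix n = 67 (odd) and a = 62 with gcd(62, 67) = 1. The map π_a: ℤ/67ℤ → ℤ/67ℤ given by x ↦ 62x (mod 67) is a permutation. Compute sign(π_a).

Orbit of 62 under x↦62x: [62, 25, 9, 22, 24, 14, 64]… (length divides ord_67(62)).
The orbit structure of x ↦ 62x mod 67: 7 orbits of sizes [11, 11, 11, 11, 11, 11, 1].
67 − 7 = 60 transpositions; sign(π) = (−1)^60 = +1.
Zolotarev: (62|67) = +1, matching the cycle-count sign.

+1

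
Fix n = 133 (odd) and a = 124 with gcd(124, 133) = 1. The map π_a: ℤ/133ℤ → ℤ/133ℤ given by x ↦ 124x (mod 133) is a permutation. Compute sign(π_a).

+1

Trace 69: π^k(69) = [69, 44, 3, 106, 110, 74, 132] for k=0..6.
Cycle type of π: 18×7 + 6 + 1; total 9 cycles.
sign(π) = (−1)^{n − #cycles} = (−1)^{133−9} = (−1)^124 = +1.
The Jacobi symbol (124|133) = +1 (Zolotarev) agrees.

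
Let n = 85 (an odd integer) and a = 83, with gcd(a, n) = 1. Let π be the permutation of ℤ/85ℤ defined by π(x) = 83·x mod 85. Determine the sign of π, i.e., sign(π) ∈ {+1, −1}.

Orbit of 16 under x↦83x: [16, 53, 64, 42, 1, 83, 4]… (length divides ord_85(83)).
Decompose π into cycles: lengths [8, 8, 8, 8, 8, 8, 8, 8, 8, 8, 4, 1] (12 cycles, including the fixed point 0).
With 12 cycles on 85 points, sign = (−1)^{85−12} = -1.
The Jacobi symbol (83|85) = -1 (Zolotarev) agrees.

-1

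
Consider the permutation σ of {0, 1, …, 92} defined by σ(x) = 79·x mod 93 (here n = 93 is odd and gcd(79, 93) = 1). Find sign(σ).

Start at x=37: 37 → 40 → 91 → 28 → 73 → 1 → 79 → … (one orbit).
π_79 has 6 disjoint cycles with lengths [30, 30, 30, 1, 1, 1] on {0,…,92}.
6 cycles on 93: each ℓ→(−1)^(ℓ−1), product (−1)^87 = -1.

-1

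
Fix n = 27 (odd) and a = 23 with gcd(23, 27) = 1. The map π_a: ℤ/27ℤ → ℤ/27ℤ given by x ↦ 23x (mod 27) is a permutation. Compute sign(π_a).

-1

Orbit of 4 under x↦23x: [4, 11, 10, 14, 25, 8, 22]… (length divides ord_27(23)).
The orbit structure of x ↦ 23x mod 27: 4 orbits of sizes [18, 6, 2, 1].
4 cycles on 27: each ℓ→(−1)^(ℓ−1), product (−1)^23 = -1.
Zolotarev: (23|27) = -1, matching the cycle-count sign.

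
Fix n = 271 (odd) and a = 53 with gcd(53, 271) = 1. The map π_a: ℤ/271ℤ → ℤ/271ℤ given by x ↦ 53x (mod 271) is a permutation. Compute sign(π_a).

+1

Start at x=245: 245 → 248 → 136 → 162 → 185 → 49 → 158 → … (one orbit).
Cycle lengths of π_53 on ℤ/271ℤ: [135, 135, 1]; 3 cycles in total.
sign(π) = (−1)^{n − #cycles} = (−1)^{271−3} = (−1)^268 = +1.
Via Zolotarev, sign(π_{53}) = (53|271) = +1.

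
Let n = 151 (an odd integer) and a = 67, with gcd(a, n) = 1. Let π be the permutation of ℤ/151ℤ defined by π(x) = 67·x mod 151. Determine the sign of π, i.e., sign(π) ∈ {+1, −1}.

-1

Start at x=28: 28 → 64 → 60 → 94 → 107 → 72 → 143 → … (one orbit).
The orbit structure of x ↦ 67x mod 151: 4 orbits of sizes [50, 50, 50, 1].
n − c = 151 − 4 = 147; sign = (−1)^147 = -1.
Via Zolotarev, sign(π_{67}) = (67|151) = -1.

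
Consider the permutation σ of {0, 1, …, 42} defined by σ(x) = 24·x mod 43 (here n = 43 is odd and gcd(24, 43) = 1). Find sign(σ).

Start at x=40: 40 → 14 → 35 → 23 → 36 → 4 → 10 → … (one orbit).
3 cycles of lengths [21, 21, 1].
Σ(ℓ_i−1) = 43−3 = 40; sign = (−1)^40 = +1.
Via Zolotarev, sign(π_{24}) = (24|43) = +1.

+1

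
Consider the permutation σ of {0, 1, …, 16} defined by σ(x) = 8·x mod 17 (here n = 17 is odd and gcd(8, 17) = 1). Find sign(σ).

Orbit of 15 under x↦8x: [15, 1, 8, 13, 2, 16, 9]… (length divides ord_17(8)).
3 cycles of lengths [8, 8, 1].
sign(π) = (−1)^{n − #cycles} = (−1)^{17−3} = (−1)^14 = +1.

+1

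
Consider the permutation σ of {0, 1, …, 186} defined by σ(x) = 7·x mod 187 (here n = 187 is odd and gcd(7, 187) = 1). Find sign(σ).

Trace 25: π^k(25) = [25, 175, 103, 160, 185, 173, 89] for k=0..6.
Cycle lengths of π_7 on ℤ/187ℤ: [80, 80, 16, 10, 1]; 5 cycles in total.
187 − 5 = 182 transpositions; sign(π) = (−1)^182 = +1.
Via Zolotarev, sign(π_{7}) = (7|187) = +1.

+1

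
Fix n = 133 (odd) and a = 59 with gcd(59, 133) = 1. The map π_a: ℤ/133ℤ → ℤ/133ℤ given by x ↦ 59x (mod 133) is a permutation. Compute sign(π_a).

+1

Trace 89: π^k(89) = [89, 64, 52, 9, 132, 74, 110] for k=0..6.
Cycle lengths of π_59 on ℤ/133ℤ: [18, 18, 18, 18, 18, 18, 18, 6, 1]; 9 cycles in total.
sign(π) = (−1)^{n − #cycles} = (−1)^{133−9} = (−1)^124 = +1.
Zolotarev: (59|133) = +1, matching the cycle-count sign.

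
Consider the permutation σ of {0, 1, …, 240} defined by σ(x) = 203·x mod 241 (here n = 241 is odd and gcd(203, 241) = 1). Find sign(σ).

-1

Orbit of 15 under x↦203x: [15, 153, 211, 176, 60, 130, 121]… (length divides ord_241(203)).
Decompose π into cycles: lengths [48, 48, 48, 48, 48, 1] (6 cycles, including the fixed point 0).
n − c = 241 − 6 = 235; sign = (−1)^235 = -1.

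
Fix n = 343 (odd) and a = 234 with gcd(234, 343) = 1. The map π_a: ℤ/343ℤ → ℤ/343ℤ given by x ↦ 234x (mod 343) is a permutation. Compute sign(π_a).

Orbit of 242 under x↦234x: [242, 33, 176, 24, 128, 111, 249]… (length divides ord_343(234)).
π_234 has 4 disjoint cycles with lengths [294, 42, 6, 1] on {0,…,342}.
4 cycles on 343: each ℓ→(−1)^(ℓ−1), product (−1)^339 = -1.

-1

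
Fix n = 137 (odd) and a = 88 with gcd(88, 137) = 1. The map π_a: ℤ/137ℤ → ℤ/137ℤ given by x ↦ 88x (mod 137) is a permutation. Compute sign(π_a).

+1

Orbit of 1 under x↦88x: [1, 88, 72, 34, 115, 119, 60]… (length divides ord_137(88)).
π_88 has 9 disjoint cycles with lengths [17, 17, 17, 17, 17, 17, 17, 17, 1] on {0,…,136}.
137 − 9 = 128 transpositions; sign(π) = (−1)^128 = +1.
Zolotarev: (88|137) = +1, matching the cycle-count sign.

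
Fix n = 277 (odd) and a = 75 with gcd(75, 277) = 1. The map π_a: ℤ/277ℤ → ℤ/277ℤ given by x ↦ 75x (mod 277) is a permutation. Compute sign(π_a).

Orbit of 225 under x↦75x: [225, 255, 12, 69, 189, 48, 276]… (length divides ord_277(75)).
π_75 has 3 disjoint cycles with lengths [138, 138, 1] on {0,…,276}.
277 − 3 = 274 transpositions; sign(π) = (−1)^274 = +1.

+1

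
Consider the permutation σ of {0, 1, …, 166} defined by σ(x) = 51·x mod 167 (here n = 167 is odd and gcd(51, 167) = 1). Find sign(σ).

-1

Orbit of 155 under x↦51x: [155, 56, 17, 32, 129, 66, 26]… (length divides ord_167(51)).
π_51 has 2 disjoint cycles with lengths [166, 1] on {0,…,166}.
sign(π) = (−1)^{n − #cycles} = (−1)^{167−2} = (−1)^165 = -1.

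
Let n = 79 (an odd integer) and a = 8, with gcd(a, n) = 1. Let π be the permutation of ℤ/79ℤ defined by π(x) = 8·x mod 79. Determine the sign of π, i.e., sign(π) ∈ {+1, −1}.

+1

Orbit of 52 under x↦8x: [52, 21, 10, 1, 8, 64, 38]… (length divides ord_79(8)).
Decompose π into cycles: lengths [13, 13, 13, 13, 13, 13, 1] (7 cycles, including the fixed point 0).
With 7 cycles on 79 points, sign = (−1)^{79−7} = +1.
Check: (8/79) = +1 by Zolotarev.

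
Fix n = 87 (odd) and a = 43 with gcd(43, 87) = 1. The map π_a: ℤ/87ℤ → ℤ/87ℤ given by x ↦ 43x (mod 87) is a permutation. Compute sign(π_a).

Orbit of 4 under x↦43x: [4, 85, 1, 43, 22, 76, 49]… (length divides ord_87(43)).
The orbit structure of x ↦ 43x mod 87: 6 orbits of sizes [28, 28, 28, 1, 1, 1].
sign(π) = (−1)^{n − #cycles} = (−1)^{87−6} = (−1)^81 = -1.

-1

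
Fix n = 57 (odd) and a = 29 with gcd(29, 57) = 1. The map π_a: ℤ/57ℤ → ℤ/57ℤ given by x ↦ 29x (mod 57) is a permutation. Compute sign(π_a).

Trace 56: π^k(56) = [56, 28, 14, 7, 32, 16, 8] for k=0..6.
Cycle lengths of π_29 on ℤ/57ℤ: [18, 18, 18, 2, 1]; 5 cycles in total.
5 cycles on 57: each ℓ→(−1)^(ℓ−1), product (−1)^52 = +1.

+1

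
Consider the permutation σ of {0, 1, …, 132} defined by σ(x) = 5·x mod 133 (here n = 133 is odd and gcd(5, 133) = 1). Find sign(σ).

Trace 101: π^k(101) = [101, 106, 131, 123, 83, 16, 80] for k=0..6.
The orbit structure of x ↦ 5x mod 133: 10 orbits of sizes [18, 18, 18, 18, 18, 18, 9, 9, 6, 1].
10 cycles on 133: each ℓ→(−1)^(ℓ−1), product (−1)^123 = -1.
Check: (5/133) = -1 by Zolotarev.

-1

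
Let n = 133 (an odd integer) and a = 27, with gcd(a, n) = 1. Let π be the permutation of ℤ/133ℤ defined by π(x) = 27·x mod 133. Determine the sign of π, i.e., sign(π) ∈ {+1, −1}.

Orbit of 64 under x↦27x: [64, 132, 106, 69, 1, 27]… (length divides ord_133(27)).
Cycle type of π: 6×21 + 2×3 + 1; total 25 cycles.
n − c = 133 − 25 = 108; sign = (−1)^108 = +1.
Check: (27/133) = +1 by Zolotarev.

+1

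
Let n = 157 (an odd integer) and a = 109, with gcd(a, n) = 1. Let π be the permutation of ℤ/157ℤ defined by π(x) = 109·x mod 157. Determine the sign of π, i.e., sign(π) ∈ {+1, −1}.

+1

Trace 100: π^k(100) = [100, 67, 81, 37, 108, 154, 144] for k=0..6.
π_109 has 5 disjoint cycles with lengths [39, 39, 39, 39, 1] on {0,…,156}.
5 cycles on 157: each ℓ→(−1)^(ℓ−1), product (−1)^152 = +1.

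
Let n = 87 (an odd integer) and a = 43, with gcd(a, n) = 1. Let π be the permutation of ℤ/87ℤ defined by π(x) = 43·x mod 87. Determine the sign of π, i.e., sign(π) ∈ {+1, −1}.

-1

Trace 16: π^k(16) = [16, 79, 4, 85, 1, 43, 22] for k=0..6.
6 cycles of lengths [28, 28, 28, 1, 1, 1].
n − c = 87 − 6 = 81; sign = (−1)^81 = -1.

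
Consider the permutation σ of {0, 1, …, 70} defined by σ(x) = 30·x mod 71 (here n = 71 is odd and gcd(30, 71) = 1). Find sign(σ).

+1

Trace 37: π^k(37) = [37, 45, 1, 30, 48, 20, 32] for k=0..6.
Cycle lengths of π_30 on ℤ/71ℤ: [7, 7, 7, 7, 7, 7, 7, 7, 7, 7, 1]; 11 cycles in total.
11 cycles on 71: each ℓ→(−1)^(ℓ−1), product (−1)^60 = +1.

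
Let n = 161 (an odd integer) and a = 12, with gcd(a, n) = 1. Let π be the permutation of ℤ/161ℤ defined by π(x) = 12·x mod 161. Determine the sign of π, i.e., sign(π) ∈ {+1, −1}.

-1

Trace 6: π^k(6) = [6, 72, 59, 64, 124, 39, 146] for k=0..6.
6 cycles of lengths [66, 66, 11, 11, 6, 1].
Σ(ℓ_i−1) = 161−6 = 155; sign = (−1)^155 = -1.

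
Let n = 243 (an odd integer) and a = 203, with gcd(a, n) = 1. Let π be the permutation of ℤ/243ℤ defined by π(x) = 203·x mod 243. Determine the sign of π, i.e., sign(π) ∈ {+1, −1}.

-1

Trace 148: π^k(148) = [148, 155, 118, 140, 232, 197, 139] for k=0..6.
The orbit structure of x ↦ 203x mod 243: 6 orbits of sizes [162, 54, 18, 6, 2, 1].
6 cycles on 243: each ℓ→(−1)^(ℓ−1), product (−1)^237 = -1.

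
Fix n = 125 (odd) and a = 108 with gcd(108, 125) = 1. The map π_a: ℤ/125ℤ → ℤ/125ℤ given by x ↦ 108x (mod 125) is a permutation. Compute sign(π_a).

-1

Orbit of 36 under x↦108x: [36, 13, 29, 7, 6, 23, 109]… (length divides ord_125(108)).
4 cycles of lengths [100, 20, 4, 1].
With 4 cycles on 125 points, sign = (−1)^{125−4} = -1.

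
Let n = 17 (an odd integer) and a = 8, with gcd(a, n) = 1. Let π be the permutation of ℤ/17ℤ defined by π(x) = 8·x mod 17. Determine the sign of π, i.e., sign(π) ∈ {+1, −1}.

Orbit of 16 under x↦8x: [16, 9, 4, 15, 1, 8, 13]… (length divides ord_17(8)).
Cycle type of π: 8×2 + 1; total 3 cycles.
Σ(ℓ_i−1) = 17−3 = 14; sign = (−1)^14 = +1.
(8|17)_J = +1 (Zolotarev's lemma cross-check).

+1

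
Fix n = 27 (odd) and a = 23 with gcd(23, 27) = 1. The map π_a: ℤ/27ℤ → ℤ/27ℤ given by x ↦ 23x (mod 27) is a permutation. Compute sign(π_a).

-1

Trace 17: π^k(17) = [17, 13, 2, 19, 5, 7, 26] for k=0..6.
Cycle type of π: 18 + 6 + 2 + 1; total 4 cycles.
sign(π) = (−1)^{n − #cycles} = (−1)^{27−4} = (−1)^23 = -1.
Check: (23/27) = -1 by Zolotarev.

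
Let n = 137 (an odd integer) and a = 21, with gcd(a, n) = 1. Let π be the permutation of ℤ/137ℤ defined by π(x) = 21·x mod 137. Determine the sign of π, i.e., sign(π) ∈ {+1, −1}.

-1

Orbit of 102 under x↦21x: [102, 87, 46, 7, 10, 73, 26]… (length divides ord_137(21)).
2 cycles of lengths [136, 1].
sign(π) = (−1)^{n − #cycles} = (−1)^{137−2} = (−1)^135 = -1.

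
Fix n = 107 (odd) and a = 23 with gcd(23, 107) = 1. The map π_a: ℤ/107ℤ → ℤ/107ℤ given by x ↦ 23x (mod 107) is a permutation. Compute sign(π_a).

Trace 36: π^k(36) = [36, 79, 105, 61, 12, 62, 35] for k=0..6.
3 cycles of lengths [53, 53, 1].
3 cycles on 107: each ℓ→(−1)^(ℓ−1), product (−1)^104 = +1.

+1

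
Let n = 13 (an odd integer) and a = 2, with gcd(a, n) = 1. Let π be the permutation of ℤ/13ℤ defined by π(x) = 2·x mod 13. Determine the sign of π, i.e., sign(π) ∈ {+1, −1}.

Orbit of 3 under x↦2x: [3, 6, 12, 11, 9, 5, 10]… (length divides ord_13(2)).
Cycle type of π: 12 + 1; total 2 cycles.
Σ(ℓ_i−1) = 13−2 = 11; sign = (−1)^11 = -1.
Via Zolotarev, sign(π_{2}) = (2|13) = -1.

-1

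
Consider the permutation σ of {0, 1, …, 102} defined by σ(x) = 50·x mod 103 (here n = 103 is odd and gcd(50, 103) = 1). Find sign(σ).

Start at x=15: 15 → 29 → 8 → 91 → 18 → 76 → 92 → … (one orbit).
π_50 has 3 disjoint cycles with lengths [51, 51, 1] on {0,…,102}.
3 cycles on 103: each ℓ→(−1)^(ℓ−1), product (−1)^100 = +1.
(50|103)_J = +1 (Zolotarev's lemma cross-check).

+1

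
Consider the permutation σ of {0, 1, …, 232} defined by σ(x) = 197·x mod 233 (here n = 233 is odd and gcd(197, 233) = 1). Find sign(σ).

Start at x=56: 56 → 81 → 113 → 126 → 124 → 196 → 167 → … (one orbit).
π_197 has 3 disjoint cycles with lengths [116, 116, 1] on {0,…,232}.
sign(π) = (−1)^{n − #cycles} = (−1)^{233−3} = (−1)^230 = +1.
(197|233)_J = +1 (Zolotarev's lemma cross-check).

+1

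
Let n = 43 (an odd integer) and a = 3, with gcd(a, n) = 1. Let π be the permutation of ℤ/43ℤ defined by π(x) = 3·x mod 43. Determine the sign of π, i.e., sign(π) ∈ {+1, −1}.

-1

Start at x=13: 13 → 39 → 31 → 7 → 21 → 20 → 17 → … (one orbit).
2 cycles of lengths [42, 1].
2 cycles on 43: each ℓ→(−1)^(ℓ−1), product (−1)^41 = -1.
Zolotarev: (3|43) = -1, matching the cycle-count sign.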